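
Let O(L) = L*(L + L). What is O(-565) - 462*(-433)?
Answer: 838496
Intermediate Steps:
O(L) = 2*L² (O(L) = L*(2*L) = 2*L²)
O(-565) - 462*(-433) = 2*(-565)² - 462*(-433) = 2*319225 + 200046 = 638450 + 200046 = 838496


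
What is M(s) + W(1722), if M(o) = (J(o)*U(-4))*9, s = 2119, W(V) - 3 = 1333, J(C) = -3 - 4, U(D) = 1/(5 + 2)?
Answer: 1327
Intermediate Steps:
U(D) = ⅐ (U(D) = 1/7 = ⅐)
J(C) = -7
W(V) = 1336 (W(V) = 3 + 1333 = 1336)
M(o) = -9 (M(o) = -7*⅐*9 = -1*9 = -9)
M(s) + W(1722) = -9 + 1336 = 1327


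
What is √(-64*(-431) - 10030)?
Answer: √17554 ≈ 132.49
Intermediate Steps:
√(-64*(-431) - 10030) = √(27584 - 10030) = √17554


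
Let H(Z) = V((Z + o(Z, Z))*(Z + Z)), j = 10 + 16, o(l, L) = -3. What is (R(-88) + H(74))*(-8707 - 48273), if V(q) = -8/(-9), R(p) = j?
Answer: -13789160/9 ≈ -1.5321e+6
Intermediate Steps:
j = 26
R(p) = 26
V(q) = 8/9 (V(q) = -8*(-1)/9 = -1*(-8/9) = 8/9)
H(Z) = 8/9
(R(-88) + H(74))*(-8707 - 48273) = (26 + 8/9)*(-8707 - 48273) = (242/9)*(-56980) = -13789160/9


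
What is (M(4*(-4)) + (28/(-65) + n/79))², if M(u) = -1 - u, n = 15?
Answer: 5743820944/26368225 ≈ 217.83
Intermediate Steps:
(M(4*(-4)) + (28/(-65) + n/79))² = ((-1 - 4*(-4)) + (28/(-65) + 15/79))² = ((-1 - 1*(-16)) + (28*(-1/65) + 15*(1/79)))² = ((-1 + 16) + (-28/65 + 15/79))² = (15 - 1237/5135)² = (75788/5135)² = 5743820944/26368225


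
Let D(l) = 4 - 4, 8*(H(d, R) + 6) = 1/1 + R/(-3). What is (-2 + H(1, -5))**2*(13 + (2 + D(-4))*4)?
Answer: 3703/3 ≈ 1234.3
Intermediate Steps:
H(d, R) = -47/8 - R/24 (H(d, R) = -6 + (1/1 + R/(-3))/8 = -6 + (1*1 + R*(-1/3))/8 = -6 + (1 - R/3)/8 = -6 + (1/8 - R/24) = -47/8 - R/24)
D(l) = 0
(-2 + H(1, -5))**2*(13 + (2 + D(-4))*4) = (-2 + (-47/8 - 1/24*(-5)))**2*(13 + (2 + 0)*4) = (-2 + (-47/8 + 5/24))**2*(13 + 2*4) = (-2 - 17/3)**2*(13 + 8) = (-23/3)**2*21 = (529/9)*21 = 3703/3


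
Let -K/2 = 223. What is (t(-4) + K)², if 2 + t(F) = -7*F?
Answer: 176400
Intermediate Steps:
K = -446 (K = -2*223 = -446)
t(F) = -2 - 7*F
(t(-4) + K)² = ((-2 - 7*(-4)) - 446)² = ((-2 + 28) - 446)² = (26 - 446)² = (-420)² = 176400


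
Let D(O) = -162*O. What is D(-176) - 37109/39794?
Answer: 1134569419/39794 ≈ 28511.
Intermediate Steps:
D(-176) - 37109/39794 = -162*(-176) - 37109/39794 = 28512 - 37109/39794 = 1134569419/39794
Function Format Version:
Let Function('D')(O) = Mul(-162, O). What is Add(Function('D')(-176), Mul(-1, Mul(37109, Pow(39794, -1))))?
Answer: Rational(1134569419, 39794) ≈ 28511.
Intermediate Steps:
Add(Function('D')(-176), Mul(-1, Mul(37109, Pow(39794, -1)))) = Add(Mul(-162, -176), Mul(-1, Mul(37109, Pow(39794, -1)))) = Add(28512, Mul(-1, Mul(37109, Rational(1, 39794)))) = Add(28512, Mul(-1, Rational(37109, 39794))) = Add(28512, Rational(-37109, 39794)) = Rational(1134569419, 39794)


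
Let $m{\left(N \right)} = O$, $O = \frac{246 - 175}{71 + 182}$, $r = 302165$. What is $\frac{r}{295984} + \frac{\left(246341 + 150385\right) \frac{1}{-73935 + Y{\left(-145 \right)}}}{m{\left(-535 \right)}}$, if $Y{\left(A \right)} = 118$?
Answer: $- \frac{28124761860997}{1551254215888} \approx -18.13$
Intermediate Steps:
$O = \frac{71}{253} \approx 0.28063$
$m{\left(N \right)} = \frac{71}{253}$
$\frac{r}{295984} + \frac{\left(246341 + 150385\right) \frac{1}{-73935 + Y{\left(-145 \right)}}}{m{\left(-535 \right)}} = \frac{302165}{295984} + \frac{\left(246341 + 150385\right) \frac{1}{-73935 + 118}}{\frac{71}{253}} = 302165 \cdot \frac{1}{295984} + \frac{396726}{-73817} \cdot \frac{253}{71} = \frac{302165}{295984} + 396726 \left(- \frac{1}{73817}\right) \frac{253}{71} = \frac{302165}{295984} - \frac{100371678}{5241007} = - \frac{28124761860997}{1551254215888}$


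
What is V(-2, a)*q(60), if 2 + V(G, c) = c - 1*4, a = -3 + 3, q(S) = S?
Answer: -360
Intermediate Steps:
a = 0
V(G, c) = -6 + c (V(G, c) = -2 + (c - 1*4) = -2 + (c - 4) = -2 + (-4 + c) = -6 + c)
V(-2, a)*q(60) = (-6 + 0)*60 = -6*60 = -360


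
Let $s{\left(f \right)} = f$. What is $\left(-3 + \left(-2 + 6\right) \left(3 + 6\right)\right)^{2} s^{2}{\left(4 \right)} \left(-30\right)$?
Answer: $-522720$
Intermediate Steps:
$\left(-3 + \left(-2 + 6\right) \left(3 + 6\right)\right)^{2} s^{2}{\left(4 \right)} \left(-30\right) = \left(-3 + \left(-2 + 6\right) \left(3 + 6\right)\right)^{2} \cdot 4^{2} \left(-30\right) = \left(-3 + 4 \cdot 9\right)^{2} \cdot 16 \left(-30\right) = \left(-3 + 36\right)^{2} \cdot 16 \left(-30\right) = 33^{2} \cdot 16 \left(-30\right) = 1089 \cdot 16 \left(-30\right) = 17424 \left(-30\right) = -522720$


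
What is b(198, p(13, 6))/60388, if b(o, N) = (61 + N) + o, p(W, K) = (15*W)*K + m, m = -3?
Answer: 23/974 ≈ 0.023614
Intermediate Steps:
p(W, K) = -3 + 15*K*W (p(W, K) = (15*W)*K - 3 = 15*K*W - 3 = -3 + 15*K*W)
b(o, N) = 61 + N + o
b(198, p(13, 6))/60388 = (61 + (-3 + 15*6*13) + 198)/60388 = (61 + (-3 + 1170) + 198)*(1/60388) = (61 + 1167 + 198)*(1/60388) = 1426*(1/60388) = 23/974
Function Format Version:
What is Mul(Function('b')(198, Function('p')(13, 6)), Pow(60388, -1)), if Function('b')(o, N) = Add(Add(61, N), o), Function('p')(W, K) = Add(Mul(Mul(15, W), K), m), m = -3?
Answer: Rational(23, 974) ≈ 0.023614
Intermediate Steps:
Function('p')(W, K) = Add(-3, Mul(15, K, W)) (Function('p')(W, K) = Add(Mul(Mul(15, W), K), -3) = Add(Mul(15, K, W), -3) = Add(-3, Mul(15, K, W)))
Function('b')(o, N) = Add(61, N, o)
Mul(Function('b')(198, Function('p')(13, 6)), Pow(60388, -1)) = Mul(Add(61, Add(-3, Mul(15, 6, 13)), 198), Pow(60388, -1)) = Mul(Add(61, Add(-3, 1170), 198), Rational(1, 60388)) = Mul(Add(61, 1167, 198), Rational(1, 60388)) = Mul(1426, Rational(1, 60388)) = Rational(23, 974)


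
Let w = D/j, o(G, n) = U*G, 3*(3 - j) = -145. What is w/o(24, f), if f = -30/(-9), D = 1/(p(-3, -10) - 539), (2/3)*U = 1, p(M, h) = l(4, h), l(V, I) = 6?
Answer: -1/984984 ≈ -1.0152e-6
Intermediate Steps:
p(M, h) = 6
j = 154/3 (j = 3 - ⅓*(-145) = 3 + 145/3 = 154/3 ≈ 51.333)
U = 3/2 (U = (3/2)*1 = 3/2 ≈ 1.5000)
D = -1/533 (D = 1/(6 - 539) = 1/(-533) = -1/533 ≈ -0.0018762)
f = 10/3 (f = -30*(-⅑) = 10/3 ≈ 3.3333)
o(G, n) = 3*G/2
w = -3/82082 (w = -1/(533*154/3) = -1/533*3/154 = -3/82082 ≈ -3.6549e-5)
w/o(24, f) = -3/(82082*((3/2)*24)) = -3/82082/36 = -3/82082*1/36 = -1/984984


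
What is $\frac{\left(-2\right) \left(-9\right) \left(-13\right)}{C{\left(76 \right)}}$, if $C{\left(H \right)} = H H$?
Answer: $- \frac{117}{2888} \approx -0.040512$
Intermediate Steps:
$C{\left(H \right)} = H^{2}$
$\frac{\left(-2\right) \left(-9\right) \left(-13\right)}{C{\left(76 \right)}} = \frac{\left(-2\right) \left(-9\right) \left(-13\right)}{76^{2}} = \frac{18 \left(-13\right)}{5776} = \left(-234\right) \frac{1}{5776} = - \frac{117}{2888}$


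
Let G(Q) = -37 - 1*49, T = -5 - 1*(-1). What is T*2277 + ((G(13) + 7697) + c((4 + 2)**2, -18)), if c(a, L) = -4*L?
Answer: -1425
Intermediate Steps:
T = -4 (T = -5 + 1 = -4)
G(Q) = -86 (G(Q) = -37 - 49 = -86)
T*2277 + ((G(13) + 7697) + c((4 + 2)**2, -18)) = -4*2277 + ((-86 + 7697) - 4*(-18)) = -9108 + (7611 + 72) = -9108 + 7683 = -1425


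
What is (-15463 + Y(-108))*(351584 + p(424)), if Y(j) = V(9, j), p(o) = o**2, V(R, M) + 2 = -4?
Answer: -8219607840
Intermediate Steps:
V(R, M) = -6 (V(R, M) = -2 - 4 = -6)
Y(j) = -6
(-15463 + Y(-108))*(351584 + p(424)) = (-15463 - 6)*(351584 + 424**2) = -15469*(351584 + 179776) = -15469*531360 = -8219607840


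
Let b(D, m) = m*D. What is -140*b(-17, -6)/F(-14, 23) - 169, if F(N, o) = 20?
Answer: -883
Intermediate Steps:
b(D, m) = D*m
-140*b(-17, -6)/F(-14, 23) - 169 = -140*(-17*(-6))/20 - 169 = -14280/20 - 169 = -140*51/10 - 169 = -714 - 169 = -883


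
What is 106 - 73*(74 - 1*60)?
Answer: -916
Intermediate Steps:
106 - 73*(74 - 1*60) = 106 - 73*(74 - 60) = 106 - 73*14 = 106 - 1022 = -916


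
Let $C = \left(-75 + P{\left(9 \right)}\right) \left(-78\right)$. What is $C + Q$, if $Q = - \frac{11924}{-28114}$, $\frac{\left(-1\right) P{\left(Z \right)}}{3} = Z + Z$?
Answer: $\frac{141447496}{14057} \approx 10062.0$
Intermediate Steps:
$P{\left(Z \right)} = - 6 Z$ ($P{\left(Z \right)} = - 3 \left(Z + Z\right) = - 3 \cdot 2 Z = - 6 Z$)
$C = 10062$ ($C = \left(-75 - 54\right) \left(-78\right) = \left(-129\right) \left(-78\right) = 10062$)
$Q = \frac{5962}{14057}$ ($Q = \left(-11924\right) \left(- \frac{1}{28114}\right) = \frac{5962}{14057} \approx 0.42413$)
$C + Q = 10062 + \frac{5962}{14057} = \frac{141447496}{14057}$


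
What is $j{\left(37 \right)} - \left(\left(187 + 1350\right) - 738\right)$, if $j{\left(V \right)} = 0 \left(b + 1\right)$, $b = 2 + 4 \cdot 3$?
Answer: $-799$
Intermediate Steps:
$b = 14$ ($b = 2 + 12 = 14$)
$j{\left(V \right)} = 0$ ($j{\left(V \right)} = 0 \left(14 + 1\right) = 0 \cdot 15 = 0$)
$j{\left(37 \right)} - \left(\left(187 + 1350\right) - 738\right) = 0 - \left(\left(187 + 1350\right) - 738\right) = 0 - \left(1537 - 738\right) = 0 - 799 = -799$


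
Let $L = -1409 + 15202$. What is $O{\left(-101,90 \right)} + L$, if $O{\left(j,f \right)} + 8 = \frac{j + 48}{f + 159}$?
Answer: $\frac{3432412}{249} \approx 13785.0$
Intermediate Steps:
$L = 13793$
$O{\left(j,f \right)} = -8 + \frac{48 + j}{159 + f}$ ($O{\left(j,f \right)} = -8 + \frac{j + 48}{f + 159} = -8 + \frac{48 + j}{159 + f}$)
$O{\left(-101,90 \right)} + L = \frac{-1224 - 101 - 720}{159 + 90} + 13793 = \frac{-1224 - 101 - 720}{249} + 13793 = \frac{1}{249} \left(-2045\right) + 13793 = - \frac{2045}{249} + 13793 = \frac{3432412}{249}$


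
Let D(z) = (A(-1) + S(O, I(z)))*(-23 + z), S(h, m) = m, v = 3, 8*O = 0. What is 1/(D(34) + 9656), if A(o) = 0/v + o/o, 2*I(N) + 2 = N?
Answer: 1/9843 ≈ 0.00010160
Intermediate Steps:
O = 0 (O = (⅛)*0 = 0)
I(N) = -1 + N/2
A(o) = 1 (A(o) = 0/3 + o/o = 0*(⅓) + 1 = 0 + 1 = 1)
D(z) = z*(-23 + z)/2 (D(z) = (1 + (-1 + z/2))*(-23 + z) = (z/2)*(-23 + z) = z*(-23 + z)/2)
1/(D(34) + 9656) = 1/((½)*34*(-23 + 34) + 9656) = 1/((½)*34*11 + 9656) = 1/(187 + 9656) = 1/9843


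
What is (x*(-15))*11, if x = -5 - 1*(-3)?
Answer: 330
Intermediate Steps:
x = -2 (x = -5 + 3 = -2)
(x*(-15))*11 = -2*(-15)*11 = 30*11 = 330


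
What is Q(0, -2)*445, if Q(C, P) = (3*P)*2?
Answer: -5340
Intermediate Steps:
Q(C, P) = 6*P
Q(0, -2)*445 = (6*(-2))*445 = -12*445 = -5340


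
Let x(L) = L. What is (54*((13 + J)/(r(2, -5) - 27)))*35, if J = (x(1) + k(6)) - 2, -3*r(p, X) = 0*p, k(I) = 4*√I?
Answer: -840 - 280*√6 ≈ -1525.9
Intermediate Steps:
r(p, X) = 0 (r(p, X) = -0*p = -⅓*0 = 0)
J = -1 + 4*√6 (J = (1 + 4*√6) - 2 = -1 + 4*√6 ≈ 8.7980)
(54*((13 + J)/(r(2, -5) - 27)))*35 = (54*((13 + (-1 + 4*√6))/(0 - 27)))*35 = (54*((12 + 4*√6)/(-27)))*35 = (54*((12 + 4*√6)*(-1/27)))*35 = (54*(-4/9 - 4*√6/27))*35 = (-24 - 8*√6)*35 = -840 - 280*√6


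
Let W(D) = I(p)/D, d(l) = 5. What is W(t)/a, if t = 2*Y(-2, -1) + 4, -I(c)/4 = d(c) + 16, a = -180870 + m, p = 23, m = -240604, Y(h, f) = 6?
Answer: 21/1685896 ≈ 1.2456e-5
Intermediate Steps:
a = -421474 (a = -180870 - 240604 = -421474)
I(c) = -84 (I(c) = -4*(5 + 16) = -4*21 = -84)
t = 16 (t = 2*6 + 4 = 12 + 4 = 16)
W(D) = -84/D
W(t)/a = -84/16/(-421474) = -84*1/16*(-1/421474) = -21/4*(-1/421474) = 21/1685896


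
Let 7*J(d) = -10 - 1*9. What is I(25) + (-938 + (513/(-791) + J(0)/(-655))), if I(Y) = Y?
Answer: -473363733/518105 ≈ -913.64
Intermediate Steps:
J(d) = -19/7 (J(d) = (-10 - 1*9)/7 = (-10 - 9)/7 = (⅐)*(-19) = -19/7)
I(25) + (-938 + (513/(-791) + J(0)/(-655))) = 25 + (-938 + (513/(-791) - 19/7/(-655))) = 25 + (-938 + (513*(-1/791) - 19/7*(-1/655))) = 25 + (-938 + (-513/791 + 19/4585)) = 25 + (-938 - 333868/518105) = 25 - 486316358/518105 = -473363733/518105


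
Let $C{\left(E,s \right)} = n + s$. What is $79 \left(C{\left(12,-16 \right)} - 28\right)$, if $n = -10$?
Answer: $-4266$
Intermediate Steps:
$C{\left(E,s \right)} = -10 + s$
$79 \left(C{\left(12,-16 \right)} - 28\right) = 79 \left(\left(-10 - 16\right) - 28\right) = 79 \left(-26 - 28\right) = 79 \left(-54\right) = -4266$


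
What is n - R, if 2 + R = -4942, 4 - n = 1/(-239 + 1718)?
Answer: 7318091/1479 ≈ 4948.0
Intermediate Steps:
n = 5915/1479 (n = 4 - 1/(-239 + 1718) = 4 - 1/1479 = 5915/1479 ≈ 3.9993)
R = -4944 (R = -2 - 4942 = -4944)
n - R = 5915/1479 - 1*(-4944) = 5915/1479 + 4944 = 7318091/1479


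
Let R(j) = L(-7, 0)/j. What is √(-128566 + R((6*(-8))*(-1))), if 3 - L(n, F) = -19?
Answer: I*√18513438/12 ≈ 358.56*I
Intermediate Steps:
L(n, F) = 22 (L(n, F) = 3 - 1*(-19) = 3 + 19 = 22)
R(j) = 22/j
√(-128566 + R((6*(-8))*(-1))) = √(-128566 + 22/(((6*(-8))*(-1)))) = √(-128566 + 22/((-48*(-1)))) = √(-128566 + 22/48) = √(-128566 + 22*(1/48)) = √(-128566 + 11/24) = √(-3085573/24) = I*√18513438/12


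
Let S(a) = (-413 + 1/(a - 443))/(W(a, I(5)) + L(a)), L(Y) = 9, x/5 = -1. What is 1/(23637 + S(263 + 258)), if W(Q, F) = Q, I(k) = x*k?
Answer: 41340/977121367 ≈ 4.2308e-5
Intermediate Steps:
x = -5 (x = 5*(-1) = -5)
I(k) = -5*k
S(a) = (-413 + 1/(-443 + a))/(9 + a) (S(a) = (-413 + 1/(a - 443))/(a + 9) = (-413 + 1/(-443 + a))/(9 + a))
1/(23637 + S(263 + 258)) = 1/(23637 + (-182960 + 413*(263 + 258))/(3987 - (263 + 258)**2 + 434*(263 + 258))) = 1/(23637 + (-182960 + 413*521)/(3987 - 1*521**2 + 434*521)) = 1/(23637 + (-182960 + 215173)/(3987 - 1*271441 + 226114)) = 1/(23637 + 32213/(3987 - 271441 + 226114)) = 1/(23637 + 32213/(-41340)) = 1/(23637 - 1/41340*32213) = 1/(23637 - 32213/41340) = 1/(977121367/41340) = 41340/977121367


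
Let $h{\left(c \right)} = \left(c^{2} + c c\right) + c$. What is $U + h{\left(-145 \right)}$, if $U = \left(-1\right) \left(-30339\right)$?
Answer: $72244$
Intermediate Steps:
$U = 30339$
$h{\left(c \right)} = c + 2 c^{2}$ ($h{\left(c \right)} = \left(c^{2} + c^{2}\right) + c = 2 c^{2} + c = c + 2 c^{2}$)
$U + h{\left(-145 \right)} = 30339 - 145 \left(1 + 2 \left(-145\right)\right) = 30339 - 145 \left(1 - 290\right) = 30339 - -41905 = 30339 + 41905 = 72244$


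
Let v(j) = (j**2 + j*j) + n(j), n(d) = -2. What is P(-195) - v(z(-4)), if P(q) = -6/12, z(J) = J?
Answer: -61/2 ≈ -30.500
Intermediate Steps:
v(j) = -2 + 2*j**2 (v(j) = (j**2 + j*j) - 2 = (j**2 + j**2) - 2 = 2*j**2 - 2 = -2 + 2*j**2)
P(q) = -1/2 (P(q) = (1/12)*(-6) = -1/2)
P(-195) - v(z(-4)) = -1/2 - (-2 + 2*(-4)**2) = -1/2 - (-2 + 2*16) = -1/2 - (-2 + 32) = -1/2 - 1*30 = -1/2 - 30 = -61/2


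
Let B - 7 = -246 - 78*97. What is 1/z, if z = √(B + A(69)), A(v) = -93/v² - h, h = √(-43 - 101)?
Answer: 23*√6/(2*√(-6193283 - 9522*I)) ≈ 8.7014e-6 + 0.011319*I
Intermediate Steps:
h = 12*I (h = √(-144) = 12*I ≈ 12.0*I)
B = -7805 (B = 7 + (-246 - 78*97) = 7 + (-246 - 7566) = 7 - 7812 = -7805)
A(v) = -93/v² - 12*I
z = √(-12386566/1587 - 12*I) (z = √(-7805 + (-93/69² - 12*I)) = √(-7805 + (-93*1/4761 - 12*I)) = √(-7805 + (-31/1587 - 12*I)) = √(-12386566/1587 - 12*I) ≈ 0.0679 - 88.346*I)
1/z = 1/(√(-37159698 - 57132*I)/69) = 69/√(-37159698 - 57132*I)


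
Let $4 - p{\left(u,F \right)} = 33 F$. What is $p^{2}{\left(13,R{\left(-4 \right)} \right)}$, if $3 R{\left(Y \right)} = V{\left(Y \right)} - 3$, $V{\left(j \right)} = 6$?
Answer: $841$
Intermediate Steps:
$R{\left(Y \right)} = 1$ ($R{\left(Y \right)} = \frac{6 - 3}{3} = \frac{1}{3} \cdot 3 = 1$)
$p{\left(u,F \right)} = 4 - 33 F$
$p^{2}{\left(13,R{\left(-4 \right)} \right)} = \left(4 - 33\right)^{2} = \left(-29\right)^{2} = 841$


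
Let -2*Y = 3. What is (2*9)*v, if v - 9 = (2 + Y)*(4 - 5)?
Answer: 153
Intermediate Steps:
Y = -3/2 (Y = -1/2*3 = -3/2 ≈ -1.5000)
v = 17/2 (v = 9 + (2 - 3/2)*(4 - 5) = 9 + (1/2)*(-1) = 9 - 1/2 = 17/2 ≈ 8.5000)
(2*9)*v = (2*9)*(17/2) = 18*(17/2) = 153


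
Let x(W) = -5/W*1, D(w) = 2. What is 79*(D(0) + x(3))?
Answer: 79/3 ≈ 26.333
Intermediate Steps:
x(W) = -5/W
79*(D(0) + x(3)) = 79*(2 - 5/3) = 79*(⅓) = 79/3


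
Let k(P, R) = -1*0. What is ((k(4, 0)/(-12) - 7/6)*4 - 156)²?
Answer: 232324/9 ≈ 25814.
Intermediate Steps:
k(P, R) = 0
((k(4, 0)/(-12) - 7/6)*4 - 156)² = ((0/(-12) - 7/6)*4 - 156)² = ((0*(-1/12) - 7*⅙)*4 - 156)² = ((0 - 7/6)*4 - 156)² = (-7/6*4 - 156)² = (-14/3 - 156)² = (-482/3)² = 232324/9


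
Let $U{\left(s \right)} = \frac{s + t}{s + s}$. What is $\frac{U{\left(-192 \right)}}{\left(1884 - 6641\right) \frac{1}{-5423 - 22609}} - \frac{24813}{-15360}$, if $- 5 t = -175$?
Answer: $\frac{98025467}{24355840} \approx 4.0247$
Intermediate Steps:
$t = 35$ ($t = \left(- \frac{1}{5}\right) \left(-175\right) = 35$)
$U{\left(s \right)} = \frac{35 + s}{2 s}$ ($U{\left(s \right)} = \frac{s + 35}{s + s} = \frac{35 + s}{2 s}$)
$\frac{U{\left(-192 \right)}}{\left(1884 - 6641\right) \frac{1}{-5423 - 22609}} - \frac{24813}{-15360} = \frac{\frac{1}{2} \frac{1}{-192} \left(35 - 192\right)}{\left(1884 - 6641\right) \frac{1}{-5423 - 22609}} - \frac{24813}{-15360} = \frac{\frac{1}{2} \left(- \frac{1}{192}\right) \left(-157\right)}{\left(-4757\right) \frac{1}{-28032}} - - \frac{8271}{5120} = \frac{157}{384 \left(\left(-4757\right) \left(- \frac{1}{28032}\right)\right)} + \frac{8271}{5120} = \frac{157}{384 \cdot \frac{4757}{28032}} + \frac{8271}{5120} = \frac{157}{384} \cdot \frac{28032}{4757} + \frac{8271}{5120} = \frac{11461}{4757} + \frac{8271}{5120} = \frac{98025467}{24355840}$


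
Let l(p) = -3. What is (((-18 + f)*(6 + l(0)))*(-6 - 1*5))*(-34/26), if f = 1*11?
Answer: -3927/13 ≈ -302.08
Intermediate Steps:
f = 11
(((-18 + f)*(6 + l(0)))*(-6 - 1*5))*(-34/26) = (((-18 + 11)*(6 - 3))*(-6 - 1*5))*(-34/26) = ((-7*3)*(-6 - 5))*(-34*1/26) = -21*(-11)*(-17/13) = 231*(-17/13) = -3927/13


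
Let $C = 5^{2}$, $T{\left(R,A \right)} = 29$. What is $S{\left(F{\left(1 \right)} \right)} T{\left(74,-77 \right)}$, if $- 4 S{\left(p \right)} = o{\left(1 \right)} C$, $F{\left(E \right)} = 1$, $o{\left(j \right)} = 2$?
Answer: $- \frac{725}{2} \approx -362.5$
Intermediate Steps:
$C = 25$
$S{\left(p \right)} = - \frac{25}{2}$ ($S{\left(p \right)} = - \frac{2 \cdot 25}{4} = \left(- \frac{1}{4}\right) 50 = - \frac{25}{2}$)
$S{\left(F{\left(1 \right)} \right)} T{\left(74,-77 \right)} = \left(- \frac{25}{2}\right) 29 = - \frac{725}{2}$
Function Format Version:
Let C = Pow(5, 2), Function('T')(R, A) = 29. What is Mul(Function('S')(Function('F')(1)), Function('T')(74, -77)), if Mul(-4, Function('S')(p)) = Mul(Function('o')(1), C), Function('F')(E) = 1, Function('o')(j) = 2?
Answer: Rational(-725, 2) ≈ -362.50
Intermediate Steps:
C = 25
Function('S')(p) = Rational(-25, 2) (Function('S')(p) = Mul(Rational(-1, 4), Mul(2, 25)) = Mul(Rational(-1, 4), 50) = Rational(-25, 2))
Mul(Function('S')(Function('F')(1)), Function('T')(74, -77)) = Mul(Rational(-25, 2), 29) = Rational(-725, 2)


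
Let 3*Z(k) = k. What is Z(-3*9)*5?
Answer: -45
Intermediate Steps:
Z(k) = k/3
Z(-3*9)*5 = ((-3*9)/3)*5 = ((⅓)*(-27))*5 = -9*5 = -45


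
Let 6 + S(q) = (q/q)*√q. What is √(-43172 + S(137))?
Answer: √(-43178 + √137) ≈ 207.76*I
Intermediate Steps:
S(q) = -6 + √q (S(q) = -6 + (q/q)*√q = -6 + 1*√q = -6 + √q)
√(-43172 + S(137)) = √(-43172 + (-6 + √137)) = √(-43178 + √137)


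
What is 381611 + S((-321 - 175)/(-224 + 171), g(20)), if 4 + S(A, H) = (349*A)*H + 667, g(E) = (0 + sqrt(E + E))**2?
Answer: 27184682/53 ≈ 5.1292e+5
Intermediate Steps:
g(E) = 2*E (g(E) = (0 + sqrt(2*E))**2 = (0 + sqrt(2)*sqrt(E))**2 = (sqrt(2)*sqrt(E))**2 = 2*E)
S(A, H) = 663 + 349*A*H (S(A, H) = -4 + ((349*A)*H + 667) = -4 + (349*A*H + 667) = -4 + (667 + 349*A*H) = 663 + 349*A*H)
381611 + S((-321 - 175)/(-224 + 171), g(20)) = 381611 + (663 + 349*((-321 - 175)/(-224 + 171))*(2*20)) = 381611 + (663 + 349*(-496/(-53))*40) = 381611 + (663 + 349*(-496*(-1/53))*40) = 381611 + (663 + 349*(496/53)*40) = 381611 + (663 + 6924160/53) = 381611 + 6959299/53 = 27184682/53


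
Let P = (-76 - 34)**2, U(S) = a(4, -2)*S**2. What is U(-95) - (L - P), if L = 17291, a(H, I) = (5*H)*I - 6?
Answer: -420341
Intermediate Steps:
a(H, I) = -6 + 5*H*I (a(H, I) = 5*H*I - 6 = -6 + 5*H*I)
U(S) = -46*S**2 (U(S) = (-6 + 5*4*(-2))*S**2 = (-6 - 40)*S**2 = -46*S**2)
P = 12100 (P = (-110)**2 = 12100)
U(-95) - (L - P) = -46*(-95)**2 - (17291 - 1*12100) = -46*9025 - (17291 - 12100) = -415150 - 1*5191 = -415150 - 5191 = -420341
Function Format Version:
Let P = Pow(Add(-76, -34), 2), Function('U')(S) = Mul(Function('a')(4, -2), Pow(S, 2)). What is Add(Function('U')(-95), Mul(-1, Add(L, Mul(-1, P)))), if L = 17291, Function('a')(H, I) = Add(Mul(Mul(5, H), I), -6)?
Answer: -420341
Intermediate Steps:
Function('a')(H, I) = Add(-6, Mul(5, H, I)) (Function('a')(H, I) = Add(Mul(5, H, I), -6) = Add(-6, Mul(5, H, I)))
Function('U')(S) = Mul(-46, Pow(S, 2)) (Function('U')(S) = Mul(Add(-6, Mul(5, 4, -2)), Pow(S, 2)) = Mul(Add(-6, -40), Pow(S, 2)) = Mul(-46, Pow(S, 2)))
P = 12100 (P = Pow(-110, 2) = 12100)
Add(Function('U')(-95), Mul(-1, Add(L, Mul(-1, P)))) = Add(Mul(-46, Pow(-95, 2)), Mul(-1, Add(17291, Mul(-1, 12100)))) = Add(Mul(-46, 9025), Mul(-1, Add(17291, -12100))) = Add(-415150, Mul(-1, 5191)) = Add(-415150, -5191) = -420341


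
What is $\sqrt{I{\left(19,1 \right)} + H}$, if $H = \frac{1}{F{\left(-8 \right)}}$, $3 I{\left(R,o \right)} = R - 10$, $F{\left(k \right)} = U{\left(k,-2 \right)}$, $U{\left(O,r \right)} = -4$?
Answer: $\frac{\sqrt{11}}{2} \approx 1.6583$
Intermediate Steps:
$F{\left(k \right)} = -4$
$I{\left(R,o \right)} = - \frac{10}{3} + \frac{R}{3}$ ($I{\left(R,o \right)} = \frac{R - 10}{3} = \frac{-10 + R}{3} = - \frac{10}{3} + \frac{R}{3}$)
$H = - \frac{1}{4}$ ($H = \frac{1}{-4} = - \frac{1}{4} \approx -0.25$)
$\sqrt{I{\left(19,1 \right)} + H} = \sqrt{\left(- \frac{10}{3} + \frac{1}{3} \cdot 19\right) - \frac{1}{4}} = \sqrt{\left(- \frac{10}{3} + \frac{19}{3}\right) - \frac{1}{4}} = \sqrt{3 - \frac{1}{4}} = \sqrt{\frac{11}{4}} = \frac{\sqrt{11}}{2}$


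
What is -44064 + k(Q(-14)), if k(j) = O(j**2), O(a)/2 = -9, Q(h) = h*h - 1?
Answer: -44082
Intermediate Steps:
Q(h) = -1 + h**2 (Q(h) = h**2 - 1 = -1 + h**2)
O(a) = -18 (O(a) = 2*(-9) = -18)
k(j) = -18
-44064 + k(Q(-14)) = -44064 - 18 = -44082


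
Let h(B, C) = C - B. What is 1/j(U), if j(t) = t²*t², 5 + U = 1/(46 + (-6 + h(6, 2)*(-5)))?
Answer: 12960000/7992538801 ≈ 0.0016215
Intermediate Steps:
U = -299/60 (U = -5 + 1/(46 + (-6 + (2 - 1*6)*(-5))) = -5 + 1/(46 + (-6 + (2 - 6)*(-5))) = -5 + 1/(46 + (-6 - 4*(-5))) = -5 + 1/(46 + (-6 + 20)) = -5 + 1/(46 + 14) = -5 + 1/60 = -299/60 ≈ -4.9833)
j(t) = t⁴
1/j(U) = 1/((-299/60)⁴) = 1/(7992538801/12960000) = 12960000/7992538801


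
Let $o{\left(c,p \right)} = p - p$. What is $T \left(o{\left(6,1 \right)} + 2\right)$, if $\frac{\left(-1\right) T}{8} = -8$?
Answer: $128$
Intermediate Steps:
$T = 64$ ($T = \left(-8\right) \left(-8\right) = 64$)
$o{\left(c,p \right)} = 0$
$T \left(o{\left(6,1 \right)} + 2\right) = 64 \left(0 + 2\right) = 64 \cdot 2 = 128$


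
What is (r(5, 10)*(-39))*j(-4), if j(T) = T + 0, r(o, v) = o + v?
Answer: 2340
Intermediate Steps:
j(T) = T
(r(5, 10)*(-39))*j(-4) = ((5 + 10)*(-39))*(-4) = (15*(-39))*(-4) = -585*(-4) = 2340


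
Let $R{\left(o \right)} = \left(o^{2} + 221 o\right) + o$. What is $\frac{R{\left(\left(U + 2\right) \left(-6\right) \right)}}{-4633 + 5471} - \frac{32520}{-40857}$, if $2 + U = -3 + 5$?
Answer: $- \frac{12617980}{5706361} \approx -2.2112$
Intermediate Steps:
$U = 0$ ($U = -2 + \left(-3 + 5\right) = -2 + 2 = 0$)
$R{\left(o \right)} = o^{2} + 222 o$
$\frac{R{\left(\left(U + 2\right) \left(-6\right) \right)}}{-4633 + 5471} - \frac{32520}{-40857} = \frac{\left(0 + 2\right) \left(-6\right) \left(222 + \left(0 + 2\right) \left(-6\right)\right)}{-4633 + 5471} - \frac{32520}{-40857} = \frac{2 \left(-6\right) \left(222 + 2 \left(-6\right)\right)}{838} - - \frac{10840}{13619} = - 12 \left(222 - 12\right) \frac{1}{838} + \frac{10840}{13619} = \left(-12\right) 210 \cdot \frac{1}{838} + \frac{10840}{13619} = \left(-2520\right) \frac{1}{838} + \frac{10840}{13619} = - \frac{1260}{419} + \frac{10840}{13619} = - \frac{12617980}{5706361}$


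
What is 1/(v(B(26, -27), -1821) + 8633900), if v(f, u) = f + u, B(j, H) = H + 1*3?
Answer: 1/8632055 ≈ 1.1585e-7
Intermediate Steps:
B(j, H) = 3 + H (B(j, H) = H + 3 = 3 + H)
1/(v(B(26, -27), -1821) + 8633900) = 1/(((3 - 27) - 1821) + 8633900) = 1/((-24 - 1821) + 8633900) = 1/(-1845 + 8633900) = 1/8632055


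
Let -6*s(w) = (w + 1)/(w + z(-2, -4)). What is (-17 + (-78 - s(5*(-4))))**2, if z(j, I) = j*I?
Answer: 46526041/5184 ≈ 8974.9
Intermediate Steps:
z(j, I) = I*j
s(w) = -(1 + w)/(6*(8 + w)) (s(w) = -(w + 1)/(6*(w - 4*(-2))) = -(1 + w)/(6*(w + 8)) = -(1 + w)/(6*(8 + w)))
(-17 + (-78 - s(5*(-4))))**2 = (-17 + (-78 - (-1 - 5*(-4))/(6*(8 + 5*(-4)))))**2 = (-17 + (-78 - (-1 - 1*(-20))/(6*(8 - 20))))**2 = (-17 + (-78 - (-1 + 20)/(6*(-12))))**2 = (-17 + (-78 - (-1)*19/(6*12)))**2 = (-17 + (-78 - 1*(-19/72)))**2 = (-17 + (-78 + 19/72))**2 = (-17 - 5597/72)**2 = (-6821/72)**2 = 46526041/5184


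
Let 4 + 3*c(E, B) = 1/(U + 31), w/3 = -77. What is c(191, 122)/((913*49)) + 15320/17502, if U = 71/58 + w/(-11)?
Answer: 1057834041610/1208540394369 ≈ 0.87530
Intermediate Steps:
w = -231 (w = 3*(-77) = -231)
U = 1289/58 (U = 71/58 - 231/(-11) = 71*(1/58) - 231*(-1/11) = 71/58 + 21 = 1289/58 ≈ 22.224)
c(E, B) = -12290/9261 (c(E, B) = -4/3 + 1/(3*(1289/58 + 31)) = -4/3 + 1/(3*(3087/58)) = -4/3 + (1/3)*(58/3087) = -4/3 + 58/9261 = -12290/9261)
c(191, 122)/((913*49)) + 15320/17502 = -12290/(9261*(913*49)) + 15320/17502 = -12290/9261/44737 + 15320*(1/17502) = -12290/9261*1/44737 + 7660/8751 = -12290/414309357 + 7660/8751 = 1057834041610/1208540394369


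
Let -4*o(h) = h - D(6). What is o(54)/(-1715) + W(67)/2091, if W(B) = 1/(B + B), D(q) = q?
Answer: 3364043/480532710 ≈ 0.0070007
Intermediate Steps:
o(h) = 3/2 - h/4 (o(h) = -(h - 1*6)/4 = -(h - 6)/4 = -(-6 + h)/4 = 3/2 - h/4)
W(B) = 1/(2*B)
o(54)/(-1715) + W(67)/2091 = (3/2 - ¼*54)/(-1715) + ((½)/67)/2091 = (3/2 - 27/2)*(-1/1715) + ((½)*(1/67))*(1/2091) = -12*(-1/1715) + (1/134)*(1/2091) = 12/1715 + 1/280194 = 3364043/480532710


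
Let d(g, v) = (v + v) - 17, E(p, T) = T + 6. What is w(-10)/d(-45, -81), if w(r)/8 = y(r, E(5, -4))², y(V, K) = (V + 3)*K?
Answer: -1568/179 ≈ -8.7598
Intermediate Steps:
E(p, T) = 6 + T
y(V, K) = K*(3 + V) (y(V, K) = (3 + V)*K = K*(3 + V))
d(g, v) = -17 + 2*v (d(g, v) = 2*v - 17 = -17 + 2*v)
w(r) = 8*(6 + 2*r)² (w(r) = 8*((6 - 4)*(3 + r))² = 8*(2*(3 + r))² = 8*(6 + 2*r)²)
w(-10)/d(-45, -81) = (32*(3 - 10)²)/(-17 + 2*(-81)) = (32*(-7)²)/(-17 - 162) = (32*49)/(-179) = 1568*(-1/179) = -1568/179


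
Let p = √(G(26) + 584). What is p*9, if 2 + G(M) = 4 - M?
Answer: 36*√35 ≈ 212.98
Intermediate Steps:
G(M) = 2 - M (G(M) = -2 + (4 - M) = 2 - M)
p = 4*√35 (p = √((2 - 1*26) + 584) = √((2 - 26) + 584) = √(-24 + 584) = √560 = 4*√35 ≈ 23.664)
p*9 = (4*√35)*9 = 36*√35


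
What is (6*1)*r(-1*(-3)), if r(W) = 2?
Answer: 12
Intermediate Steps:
(6*1)*r(-1*(-3)) = (6*1)*2 = 6*2 = 12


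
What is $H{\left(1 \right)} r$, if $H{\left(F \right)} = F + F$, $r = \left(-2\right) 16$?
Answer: $-64$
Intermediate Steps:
$r = -32$
$H{\left(F \right)} = 2 F$
$H{\left(1 \right)} r = 2 \cdot 1 \left(-32\right) = 2 \left(-32\right) = -64$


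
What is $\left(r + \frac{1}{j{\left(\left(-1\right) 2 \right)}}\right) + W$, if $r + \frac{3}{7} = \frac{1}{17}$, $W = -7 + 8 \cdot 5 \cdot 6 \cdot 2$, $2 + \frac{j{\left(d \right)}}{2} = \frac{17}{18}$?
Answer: $\frac{1067546}{2261} \approx 472.16$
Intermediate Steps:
$j{\left(d \right)} = - \frac{19}{9}$ ($j{\left(d \right)} = -4 + 2 \cdot \frac{17}{18} = -4 + \frac{17}{9} = - \frac{19}{9}$)
$W = 473$ ($W = -7 + 8 \cdot 30 \cdot 2 = -7 + 8 \cdot 60 = -7 + 480 = 473$)
$r = - \frac{44}{119}$ ($r = - \frac{3}{7} + \frac{1}{17} = - \frac{44}{119} \approx -0.36975$)
$\left(r + \frac{1}{j{\left(\left(-1\right) 2 \right)}}\right) + W = \left(- \frac{44}{119} + \frac{1}{- \frac{19}{9}}\right) + 473 = \left(- \frac{44}{119} - \frac{9}{19}\right) + 473 = - \frac{1907}{2261} + 473 = \frac{1067546}{2261}$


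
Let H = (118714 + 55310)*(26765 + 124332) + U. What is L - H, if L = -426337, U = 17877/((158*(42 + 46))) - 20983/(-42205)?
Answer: -15430347038398029217/586818320 ≈ -2.6295e+10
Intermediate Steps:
U = 1046246417/586818320 (U = 17877/((158*88)) - 20983*(-1/42205) = 17877/13904 + 20983/42205 = 1046246417/586818320 ≈ 1.7829)
H = 15430096856035935377/586818320 (H = (118714 + 55310)*(26765 + 124332) + 1046246417/586818320 = 174024*151097 + 1046246417/586818320 = 26294504328 + 1046246417/586818320 = 15430096856035935377/586818320 ≈ 2.6295e+10)
L - H = -426337 - 1*15430096856035935377/586818320 = -426337 - 15430096856035935377/586818320 = -15430347038398029217/586818320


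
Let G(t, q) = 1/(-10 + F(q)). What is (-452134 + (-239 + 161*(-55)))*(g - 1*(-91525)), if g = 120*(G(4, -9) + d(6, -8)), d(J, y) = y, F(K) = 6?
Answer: -41757276980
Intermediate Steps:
G(t, q) = -¼ (G(t, q) = 1/(-10 + 6) = 1/(-4) = -¼)
g = -990 (g = 120*(-¼ - 8) = 120*(-33/4) = -990)
(-452134 + (-239 + 161*(-55)))*(g - 1*(-91525)) = (-452134 + (-239 + 161*(-55)))*(-990 - 1*(-91525)) = (-452134 + (-239 - 8855))*(-990 + 91525) = (-452134 - 9094)*90535 = -461228*90535 = -41757276980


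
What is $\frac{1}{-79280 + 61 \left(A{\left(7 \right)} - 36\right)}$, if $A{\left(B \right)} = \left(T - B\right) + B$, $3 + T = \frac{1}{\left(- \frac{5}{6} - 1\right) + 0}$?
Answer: $- \frac{11}{898615} \approx -1.2241 \cdot 10^{-5}$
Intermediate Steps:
$T = - \frac{39}{11}$ ($T = -3 + \frac{1}{\left(- \frac{5}{6} - 1\right) + 0} = -3 + \frac{1}{- \frac{11}{6} + 0} = -3 + \frac{1}{- \frac{11}{6}} = -3 - \frac{6}{11} = - \frac{39}{11} \approx -3.5455$)
$A{\left(B \right)} = - \frac{39}{11}$ ($A{\left(B \right)} = \left(- \frac{39}{11} - B\right) + B = - \frac{39}{11}$)
$\frac{1}{-79280 + 61 \left(A{\left(7 \right)} - 36\right)} = \frac{1}{-79280 + 61 \left(- \frac{39}{11} - 36\right)} = \frac{1}{-79280 + 61 \left(- \frac{435}{11}\right)} = \frac{1}{-79280 - \frac{26535}{11}} = \frac{1}{- \frac{898615}{11}} = - \frac{11}{898615}$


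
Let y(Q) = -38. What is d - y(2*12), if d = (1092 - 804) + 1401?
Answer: 1727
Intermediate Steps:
d = 1689 (d = 288 + 1401 = 1689)
d - y(2*12) = 1689 - 1*(-38) = 1689 + 38 = 1727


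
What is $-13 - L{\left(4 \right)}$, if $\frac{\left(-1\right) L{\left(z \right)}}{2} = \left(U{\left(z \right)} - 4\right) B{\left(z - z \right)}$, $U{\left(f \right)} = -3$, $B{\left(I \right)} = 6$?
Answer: $-97$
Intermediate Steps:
$L{\left(z \right)} = 84$ ($L{\left(z \right)} = - 2 \left(-3 - 4\right) 6 = - 2 \left(\left(-7\right) 6\right) = \left(-2\right) \left(-42\right) = 84$)
$-13 - L{\left(4 \right)} = -13 - 84 = -97$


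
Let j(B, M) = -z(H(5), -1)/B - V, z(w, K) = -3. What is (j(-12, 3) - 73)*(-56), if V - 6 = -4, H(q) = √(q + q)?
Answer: 4214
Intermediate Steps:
H(q) = √2*√q (H(q) = √(2*q) = √2*√q)
V = 2 (V = 6 - 4 = 2)
j(B, M) = -2 + 3/B (j(B, M) = -(-3)/B - 1*2 = 3/B - 2 = -2 + 3/B)
(j(-12, 3) - 73)*(-56) = ((-2 + 3/(-12)) - 73)*(-56) = ((-2 + 3*(-1/12)) - 73)*(-56) = ((-2 - ¼) - 73)*(-56) = (-9/4 - 73)*(-56) = -301/4*(-56) = 4214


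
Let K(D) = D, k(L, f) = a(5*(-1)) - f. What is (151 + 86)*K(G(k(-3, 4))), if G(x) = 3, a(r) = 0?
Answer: 711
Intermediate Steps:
k(L, f) = -f (k(L, f) = 0 - f = -f)
(151 + 86)*K(G(k(-3, 4))) = (151 + 86)*3 = 237*3 = 711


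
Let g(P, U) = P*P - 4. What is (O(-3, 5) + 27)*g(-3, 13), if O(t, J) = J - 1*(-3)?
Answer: 175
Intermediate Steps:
O(t, J) = 3 + J (O(t, J) = J + 3 = 3 + J)
g(P, U) = -4 + P² (g(P, U) = P² - 4 = -4 + P²)
(O(-3, 5) + 27)*g(-3, 13) = ((3 + 5) + 27)*(-4 + (-3)²) = (8 + 27)*(-4 + 9) = 35*5 = 175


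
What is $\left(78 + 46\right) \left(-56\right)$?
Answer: $-6944$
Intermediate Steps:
$\left(78 + 46\right) \left(-56\right) = 124 \left(-56\right) = -6944$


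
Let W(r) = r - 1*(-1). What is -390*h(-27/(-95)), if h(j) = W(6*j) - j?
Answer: -17940/19 ≈ -944.21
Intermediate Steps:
W(r) = 1 + r (W(r) = r + 1 = 1 + r)
h(j) = 1 + 5*j (h(j) = (1 + 6*j) - j = 1 + 5*j)
-390*h(-27/(-95)) = -390*(1 + 5*(-27/(-95))) = -390*(1 + 5*(-27*(-1/95))) = -390*(1 + 5*(27/95)) = -390*(1 + 27/19) = -390*46/19 = -17940/19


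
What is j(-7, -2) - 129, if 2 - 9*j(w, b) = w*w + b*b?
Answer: -404/3 ≈ -134.67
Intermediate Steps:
j(w, b) = 2/9 - b**2/9 - w**2/9 (j(w, b) = 2/9 - (w*w + b*b)/9 = 2/9 - (w**2 + b**2)/9 = 2/9 - (b**2 + w**2)/9 = 2/9 + (-b**2/9 - w**2/9) = 2/9 - b**2/9 - w**2/9)
j(-7, -2) - 129 = (2/9 - 1/9*(-2)**2 - 1/9*(-7)**2) - 129 = (2/9 - 1/9*4 - 1/9*49) - 129 = (2/9 - 4/9 - 49/9) - 129 = -17/3 - 129 = -404/3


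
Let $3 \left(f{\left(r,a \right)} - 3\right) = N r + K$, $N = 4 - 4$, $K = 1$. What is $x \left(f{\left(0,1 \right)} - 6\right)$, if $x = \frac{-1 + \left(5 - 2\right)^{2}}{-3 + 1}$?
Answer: $\frac{32}{3} \approx 10.667$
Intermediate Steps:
$N = 0$ ($N = 4 - 4 = 0$)
$f{\left(r,a \right)} = \frac{10}{3}$ ($f{\left(r,a \right)} = 3 + \frac{0 r + 1}{3} = 3 + \frac{0 + 1}{3} = 3 + \frac{1}{3} \cdot 1 = 3 + \frac{1}{3} = \frac{10}{3}$)
$x = -4$ ($x = \frac{-1 + 3^{2}}{-2} = \left(-1 + 9\right) \left(- \frac{1}{2}\right) = 8 \left(- \frac{1}{2}\right) = -4$)
$x \left(f{\left(0,1 \right)} - 6\right) = - 4 \left(\frac{10}{3} - 6\right) = \left(-4\right) \left(- \frac{8}{3}\right) = \frac{32}{3}$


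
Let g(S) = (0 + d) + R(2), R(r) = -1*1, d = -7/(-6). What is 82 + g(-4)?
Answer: 493/6 ≈ 82.167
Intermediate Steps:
d = 7/6 (d = -7*(-⅙) = 7/6 ≈ 1.1667)
R(r) = -1
g(S) = ⅙ (g(S) = (0 + 7/6) - 1 = 7/6 - 1 = ⅙)
82 + g(-4) = 82 + ⅙ = 493/6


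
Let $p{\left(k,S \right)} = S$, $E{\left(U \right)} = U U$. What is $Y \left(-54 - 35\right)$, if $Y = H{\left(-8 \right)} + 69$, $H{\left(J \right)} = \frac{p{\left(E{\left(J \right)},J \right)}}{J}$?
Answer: $-6230$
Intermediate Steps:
$E{\left(U \right)} = U^{2}$
$H{\left(J \right)} = 1$ ($H{\left(J \right)} = \frac{J}{J} = 1$)
$Y = 70$ ($Y = 1 + 69 = 70$)
$Y \left(-54 - 35\right) = 70 \left(-54 - 35\right) = 70 \left(-89\right) = -6230$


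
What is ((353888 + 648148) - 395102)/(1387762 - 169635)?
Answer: 606934/1218127 ≈ 0.49825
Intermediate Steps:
((353888 + 648148) - 395102)/(1387762 - 169635) = (1002036 - 395102)/1218127 = 606934*(1/1218127) = 606934/1218127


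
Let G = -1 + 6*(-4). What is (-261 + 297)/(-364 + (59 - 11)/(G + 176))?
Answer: -1359/13729 ≈ -0.098988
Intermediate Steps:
G = -25 (G = -1 - 24 = -25)
(-261 + 297)/(-364 + (59 - 11)/(G + 176)) = (-261 + 297)/(-364 + (59 - 11)/(-25 + 176)) = 36/(-364 + 48/151) = 36/(-54916/151) = 36*(-151/54916) = -1359/13729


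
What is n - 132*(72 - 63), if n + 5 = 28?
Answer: -1165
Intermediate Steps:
n = 23 (n = -5 + 28 = 23)
n - 132*(72 - 63) = 23 - 132*(72 - 63) = 23 - 132*9 = 23 - 1188 = -1165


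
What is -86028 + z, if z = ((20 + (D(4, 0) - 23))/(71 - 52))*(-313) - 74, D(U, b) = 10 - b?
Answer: -1638129/19 ≈ -86217.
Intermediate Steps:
z = -3597/19 (z = ((20 + ((10 - 1*0) - 23))/(71 - 52))*(-313) - 74 = ((20 + ((10 + 0) - 23))/19)*(-313) - 74 = ((20 + (10 - 23))*(1/19))*(-313) - 74 = ((20 - 13)*(1/19))*(-313) - 74 = (7*(1/19))*(-313) - 74 = (7/19)*(-313) - 74 = -2191/19 - 74 = -3597/19 ≈ -189.32)
-86028 + z = -86028 - 3597/19 = -1638129/19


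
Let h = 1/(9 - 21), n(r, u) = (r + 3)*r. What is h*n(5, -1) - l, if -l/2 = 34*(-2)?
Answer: -418/3 ≈ -139.33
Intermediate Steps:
n(r, u) = r*(3 + r) (n(r, u) = (3 + r)*r = r*(3 + r))
h = -1/12 (h = 1/(-12) = -1/12 ≈ -0.083333)
l = 136 (l = -68*(-2) = -2*(-68) = 136)
h*n(5, -1) - l = -5*(3 + 5)/12 - 1*136 = -5*8/12 - 136 = -1/12*40 - 136 = -10/3 - 136 = -418/3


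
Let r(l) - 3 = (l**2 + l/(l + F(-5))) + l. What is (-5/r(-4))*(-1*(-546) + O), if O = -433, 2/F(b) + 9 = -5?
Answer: -16385/463 ≈ -35.389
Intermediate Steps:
F(b) = -1/7 (F(b) = 2/(-9 - 5) = 2/(-14) = 2*(-1/14) = -1/7)
r(l) = 3 + l + l**2 + l/(-1/7 + l) (r(l) = 3 + ((l**2 + l/(l - 1/7)) + l) = 3 + ((l**2 + l/(-1/7 + l)) + l) = 3 + (l + l**2 + l/(-1/7 + l)) = 3 + l + l**2 + l/(-1/7 + l))
(-5/r(-4))*(-1*(-546) + O) = (-5/((-3 + 6*(-4)**2 + 7*(-4)**3 + 27*(-4))/(-1 + 7*(-4))))*(-1*(-546) - 433) = (-5/((-3 + 6*16 + 7*(-64) - 108)/(-1 - 28)))*(546 - 433) = (-5/((-3 + 96 - 448 - 108)/(-29)))*113 = (-5/(-1/29*(-463)))*113 = (-5/(463/29))*113 = ((29/463)*(-5))*113 = -145/463*113 = -16385/463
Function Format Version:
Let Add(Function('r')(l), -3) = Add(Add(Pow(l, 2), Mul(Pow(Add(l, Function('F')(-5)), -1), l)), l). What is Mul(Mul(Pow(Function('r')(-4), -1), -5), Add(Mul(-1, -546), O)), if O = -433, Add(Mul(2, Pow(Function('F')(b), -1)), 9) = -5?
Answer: Rational(-16385, 463) ≈ -35.389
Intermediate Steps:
Function('F')(b) = Rational(-1, 7) (Function('F')(b) = Mul(2, Pow(Add(-9, -5), -1)) = Mul(2, Pow(-14, -1)) = Mul(2, Rational(-1, 14)) = Rational(-1, 7))
Function('r')(l) = Add(3, l, Pow(l, 2), Mul(l, Pow(Add(Rational(-1, 7), l), -1))) (Function('r')(l) = Add(3, Add(Add(Pow(l, 2), Mul(Pow(Add(l, Rational(-1, 7)), -1), l)), l)) = Add(3, Add(Add(Pow(l, 2), Mul(Pow(Add(Rational(-1, 7), l), -1), l)), l)) = Add(3, Add(Add(Pow(l, 2), Mul(l, Pow(Add(Rational(-1, 7), l), -1))), l)) = Add(3, Add(l, Pow(l, 2), Mul(l, Pow(Add(Rational(-1, 7), l), -1)))) = Add(3, l, Pow(l, 2), Mul(l, Pow(Add(Rational(-1, 7), l), -1))))
Mul(Mul(Pow(Function('r')(-4), -1), -5), Add(Mul(-1, -546), O)) = Mul(Mul(Pow(Mul(Pow(Add(-1, Mul(7, -4)), -1), Add(-3, Mul(6, Pow(-4, 2)), Mul(7, Pow(-4, 3)), Mul(27, -4))), -1), -5), Add(Mul(-1, -546), -433)) = Mul(Mul(Pow(Mul(Pow(Add(-1, -28), -1), Add(-3, Mul(6, 16), Mul(7, -64), -108)), -1), -5), Add(546, -433)) = Mul(Mul(Pow(Mul(Pow(-29, -1), Add(-3, 96, -448, -108)), -1), -5), 113) = Mul(Mul(Pow(Mul(Rational(-1, 29), -463), -1), -5), 113) = Mul(Mul(Pow(Rational(463, 29), -1), -5), 113) = Mul(Mul(Rational(29, 463), -5), 113) = Mul(Rational(-145, 463), 113) = Rational(-16385, 463)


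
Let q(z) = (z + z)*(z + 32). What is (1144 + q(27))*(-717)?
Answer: -3104610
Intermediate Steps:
q(z) = 2*z*(32 + z) (q(z) = (2*z)*(32 + z) = 2*z*(32 + z))
(1144 + q(27))*(-717) = (1144 + 2*27*(32 + 27))*(-717) = (1144 + 2*27*59)*(-717) = (1144 + 3186)*(-717) = 4330*(-717) = -3104610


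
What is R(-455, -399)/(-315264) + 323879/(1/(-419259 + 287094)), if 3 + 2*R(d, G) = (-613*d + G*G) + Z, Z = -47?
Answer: -4498341024935091/105088 ≈ -4.2805e+10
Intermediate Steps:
R(d, G) = -25 + G**2/2 - 613*d/2 (R(d, G) = -3/2 + ((-613*d + G*G) - 47)/2 = -3/2 + ((-613*d + G**2) - 47)/2 = -3/2 + ((G**2 - 613*d) - 47)/2 = -3/2 + (-47 + G**2 - 613*d)/2 = -3/2 + (-47/2 + G**2/2 - 613*d/2) = -25 + G**2/2 - 613*d/2)
R(-455, -399)/(-315264) + 323879/(1/(-419259 + 287094)) = (-25 + (1/2)*(-399)**2 - 613/2*(-455))/(-315264) + 323879/(1/(-419259 + 287094)) = (-25 + (1/2)*159201 + 278915/2)*(-1/315264) + 323879/(1/(-132165)) = (-25 + 159201/2 + 278915/2)*(-1/315264) + 323879/(-1/132165) = 219033*(-1/315264) + 323879*(-132165) = -73011/105088 - 42805468035 = -4498341024935091/105088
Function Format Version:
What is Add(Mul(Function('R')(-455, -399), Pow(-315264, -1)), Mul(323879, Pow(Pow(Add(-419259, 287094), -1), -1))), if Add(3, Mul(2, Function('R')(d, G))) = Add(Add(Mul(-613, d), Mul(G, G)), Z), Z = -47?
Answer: Rational(-4498341024935091, 105088) ≈ -4.2805e+10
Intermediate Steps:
Function('R')(d, G) = Add(-25, Mul(Rational(1, 2), Pow(G, 2)), Mul(Rational(-613, 2), d)) (Function('R')(d, G) = Add(Rational(-3, 2), Mul(Rational(1, 2), Add(Add(Mul(-613, d), Mul(G, G)), -47))) = Add(Rational(-3, 2), Mul(Rational(1, 2), Add(Add(Mul(-613, d), Pow(G, 2)), -47))) = Add(Rational(-3, 2), Mul(Rational(1, 2), Add(Add(Pow(G, 2), Mul(-613, d)), -47))) = Add(Rational(-3, 2), Mul(Rational(1, 2), Add(-47, Pow(G, 2), Mul(-613, d)))) = Add(Rational(-3, 2), Add(Rational(-47, 2), Mul(Rational(1, 2), Pow(G, 2)), Mul(Rational(-613, 2), d))) = Add(-25, Mul(Rational(1, 2), Pow(G, 2)), Mul(Rational(-613, 2), d)))
Add(Mul(Function('R')(-455, -399), Pow(-315264, -1)), Mul(323879, Pow(Pow(Add(-419259, 287094), -1), -1))) = Add(Mul(Add(-25, Mul(Rational(1, 2), Pow(-399, 2)), Mul(Rational(-613, 2), -455)), Pow(-315264, -1)), Mul(323879, Pow(Pow(Add(-419259, 287094), -1), -1))) = Add(Mul(Add(-25, Mul(Rational(1, 2), 159201), Rational(278915, 2)), Rational(-1, 315264)), Mul(323879, Pow(Pow(-132165, -1), -1))) = Add(Mul(Add(-25, Rational(159201, 2), Rational(278915, 2)), Rational(-1, 315264)), Mul(323879, Pow(Rational(-1, 132165), -1))) = Add(Mul(219033, Rational(-1, 315264)), Mul(323879, -132165)) = Add(Rational(-73011, 105088), -42805468035) = Rational(-4498341024935091, 105088)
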